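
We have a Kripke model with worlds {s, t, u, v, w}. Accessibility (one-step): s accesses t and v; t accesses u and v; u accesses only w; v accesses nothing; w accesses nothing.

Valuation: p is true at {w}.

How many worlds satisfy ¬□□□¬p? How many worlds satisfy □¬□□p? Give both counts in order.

1 and 2

For ¬□□□¬p:
s: □□□¬p is F. ✓
t: □□□¬p is T. ✗
u: □□□¬p is T. ✗
v: □□□¬p is T. ✗
w: □□□¬p is T. ✗
— 1 world.
For □¬□□p:
s: successors {t, v}; ¬□□p there: t:F, v:F. ✗
t: successors {u, v}; ¬□□p there: u:F, v:F. ✗
u: successors {w}; ¬□□p there: w:F. ✗
v: no successors, so □¬□□p holds vacuously. ✓
w: no successors, so □¬□□p holds vacuously. ✓
— 2 worlds.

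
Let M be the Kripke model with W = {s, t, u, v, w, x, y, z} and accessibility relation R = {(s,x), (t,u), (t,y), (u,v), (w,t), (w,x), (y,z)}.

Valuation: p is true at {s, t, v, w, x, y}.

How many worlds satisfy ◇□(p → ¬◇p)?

5

s: successors {x}; □(p → ¬◇p) there: x:T. ✓
t: successors {u, y}; □(p → ¬◇p) there: u:T, y:T. ✓
u: successors {v}; □(p → ¬◇p) there: v:T. ✓
v: no successors, so ◇□(p → ¬◇p) fails. ✗
w: successors {t, x}; □(p → ¬◇p) there: t:T, x:T. ✓
x: no successors, so ◇□(p → ¬◇p) fails. ✗
y: successors {z}; □(p → ¬◇p) there: z:T. ✓
z: no successors, so ◇□(p → ¬◇p) fails. ✗
Satisfying worlds: {s, t, u, w, y}.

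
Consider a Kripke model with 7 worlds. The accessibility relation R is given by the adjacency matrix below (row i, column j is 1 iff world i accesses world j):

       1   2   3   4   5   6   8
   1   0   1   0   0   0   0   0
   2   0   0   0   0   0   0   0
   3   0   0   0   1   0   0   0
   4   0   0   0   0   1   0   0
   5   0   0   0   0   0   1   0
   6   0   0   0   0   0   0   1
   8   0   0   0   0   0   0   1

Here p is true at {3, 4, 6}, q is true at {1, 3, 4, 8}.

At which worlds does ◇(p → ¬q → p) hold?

1: successors {2}; p → ¬q → p there: 2:T. ✓
2: no successors, so ◇(p → ¬q → p) fails. ✗
3: successors {4}; p → ¬q → p there: 4:T. ✓
4: successors {5}; p → ¬q → p there: 5:T. ✓
5: successors {6}; p → ¬q → p there: 6:T. ✓
6: successors {8}; p → ¬q → p there: 8:T. ✓
8: successors {8}; p → ¬q → p there: 8:T. ✓

{1, 3, 4, 5, 6, 8}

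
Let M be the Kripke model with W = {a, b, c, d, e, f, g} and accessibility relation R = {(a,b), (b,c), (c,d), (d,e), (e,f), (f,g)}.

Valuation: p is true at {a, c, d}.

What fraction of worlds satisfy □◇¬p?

4/7

a: successors {b}; ◇¬p there: b:F. ✗
b: successors {c}; ◇¬p there: c:F. ✗
c: successors {d}; ◇¬p there: d:T. ✓
d: successors {e}; ◇¬p there: e:T. ✓
e: successors {f}; ◇¬p there: f:T. ✓
f: successors {g}; ◇¬p there: g:F. ✗
g: no successors, so □◇¬p holds vacuously. ✓
That's 4 of 7 worlds, so 4/7.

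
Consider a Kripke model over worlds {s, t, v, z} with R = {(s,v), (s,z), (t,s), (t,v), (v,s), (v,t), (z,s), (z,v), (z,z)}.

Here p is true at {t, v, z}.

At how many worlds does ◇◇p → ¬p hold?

s: ◇◇p is T, ¬p is T. ✓
t: ◇◇p is T, ¬p is F. ✗
v: ◇◇p is T, ¬p is F. ✗
z: ◇◇p is T, ¬p is F. ✗
Satisfying worlds: {s}.

1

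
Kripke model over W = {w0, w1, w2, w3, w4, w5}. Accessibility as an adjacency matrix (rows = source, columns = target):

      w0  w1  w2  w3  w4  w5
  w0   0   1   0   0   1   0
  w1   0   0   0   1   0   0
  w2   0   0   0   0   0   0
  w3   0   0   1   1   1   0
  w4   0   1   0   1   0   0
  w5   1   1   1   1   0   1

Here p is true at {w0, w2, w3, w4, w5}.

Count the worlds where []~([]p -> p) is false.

w0: successors {w1, w4}; ~([]p -> p) there: w1:T, w4:F. ✗
w1: successors {w3}; ~([]p -> p) there: w3:F. ✗
w2: no successors, so []~([]p -> p) holds vacuously. ✓
w3: successors {w2, w3, w4}; ~([]p -> p) there: w2:F, w3:F, w4:F. ✗
w4: successors {w1, w3}; ~([]p -> p) there: w1:T, w3:F. ✗
w5: successors {w0, w1, w2, w3, w5}; ~([]p -> p) there: w0:F, w1:T, w2:F, w3:F, w5:F. ✗
Satisfying worlds: {w2}.
So []~([]p -> p) fails at the other 5 worlds.

5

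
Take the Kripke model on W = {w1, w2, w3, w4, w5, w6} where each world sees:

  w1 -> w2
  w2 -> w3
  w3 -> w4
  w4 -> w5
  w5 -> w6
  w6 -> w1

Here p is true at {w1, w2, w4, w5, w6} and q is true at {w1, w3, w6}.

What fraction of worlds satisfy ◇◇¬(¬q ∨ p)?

1/6

w1: successors {w2}; ◇¬(¬q ∨ p) there: w2:T. ✓
w2: successors {w3}; ◇¬(¬q ∨ p) there: w3:F. ✗
w3: successors {w4}; ◇¬(¬q ∨ p) there: w4:F. ✗
w4: successors {w5}; ◇¬(¬q ∨ p) there: w5:F. ✗
w5: successors {w6}; ◇¬(¬q ∨ p) there: w6:F. ✗
w6: successors {w1}; ◇¬(¬q ∨ p) there: w1:F. ✗
That's 1 of 6 worlds, so 1/6.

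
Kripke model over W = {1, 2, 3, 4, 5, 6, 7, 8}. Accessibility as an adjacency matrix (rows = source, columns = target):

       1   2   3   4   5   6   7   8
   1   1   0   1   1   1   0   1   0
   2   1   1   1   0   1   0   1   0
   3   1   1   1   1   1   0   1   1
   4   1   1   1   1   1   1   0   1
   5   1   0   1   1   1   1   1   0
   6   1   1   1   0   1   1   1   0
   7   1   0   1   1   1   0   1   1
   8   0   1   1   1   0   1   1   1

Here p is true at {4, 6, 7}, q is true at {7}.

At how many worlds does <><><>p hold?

8

1: successors {1, 3, 4, 5, 7}; <><>p there: 1:T, 3:T, 4:T, 5:T, 7:T. ✓
2: successors {1, 2, 3, 5, 7}; <><>p there: 1:T, 2:T, 3:T, 5:T, 7:T. ✓
3: successors {1, 2, 3, 4, 5, 7, 8}; <><>p there: 1:T, 2:T, 3:T, 4:T, 5:T, 7:T, 8:T. ✓
4: successors {1, 2, 3, 4, 5, 6, 8}; <><>p there: 1:T, 2:T, 3:T, 4:T, 5:T, 6:T, 8:T. ✓
5: successors {1, 3, 4, 5, 6, 7}; <><>p there: 1:T, 3:T, 4:T, 5:T, 6:T, 7:T. ✓
6: successors {1, 2, 3, 5, 6, 7}; <><>p there: 1:T, 2:T, 3:T, 5:T, 6:T, 7:T. ✓
7: successors {1, 3, 4, 5, 7, 8}; <><>p there: 1:T, 3:T, 4:T, 5:T, 7:T, 8:T. ✓
8: successors {2, 3, 4, 6, 7, 8}; <><>p there: 2:T, 3:T, 4:T, 6:T, 7:T, 8:T. ✓
Satisfying worlds: {1, 2, 3, 4, 5, 6, 7, 8}.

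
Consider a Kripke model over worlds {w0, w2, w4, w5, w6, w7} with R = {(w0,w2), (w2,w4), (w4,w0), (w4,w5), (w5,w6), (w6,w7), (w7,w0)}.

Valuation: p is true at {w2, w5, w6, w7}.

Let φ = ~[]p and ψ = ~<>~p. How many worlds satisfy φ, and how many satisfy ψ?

For ~[]p:
w0: []p is T. ✗
w2: []p is F. ✓
w4: []p is F. ✓
w5: []p is T. ✗
w6: []p is T. ✗
w7: []p is F. ✓
— 3 worlds.
For ~<>~p:
w0: <>~p is F. ✓
w2: <>~p is T. ✗
w4: <>~p is T. ✗
w5: <>~p is F. ✓
w6: <>~p is F. ✓
w7: <>~p is T. ✗
— 3 worlds.

3 and 3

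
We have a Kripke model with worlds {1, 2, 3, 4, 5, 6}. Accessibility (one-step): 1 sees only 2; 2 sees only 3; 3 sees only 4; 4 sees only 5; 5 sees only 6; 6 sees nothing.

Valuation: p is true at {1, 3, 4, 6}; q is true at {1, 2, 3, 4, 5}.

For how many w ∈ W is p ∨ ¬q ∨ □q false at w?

1: p ∨ ¬q is T, □q is T. ✓
2: p ∨ ¬q is F, □q is T. ✓
3: p ∨ ¬q is T, □q is T. ✓
4: p ∨ ¬q is T, □q is T. ✓
5: p ∨ ¬q is F, □q is F. ✗
6: p ∨ ¬q is T, □q is T. ✓
Satisfying worlds: {1, 2, 3, 4, 6}.
So p ∨ ¬q ∨ □q fails at the other 1 world.

1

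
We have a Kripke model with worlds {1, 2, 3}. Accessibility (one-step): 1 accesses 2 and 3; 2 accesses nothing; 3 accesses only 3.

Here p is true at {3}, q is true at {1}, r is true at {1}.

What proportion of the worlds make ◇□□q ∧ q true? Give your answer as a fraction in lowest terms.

1/3

1: ◇□□q is T, q is T. ✓
2: ◇□□q is F, q is F. ✗
3: ◇□□q is F, q is F. ✗
That's 1 of 3 worlds, so 1/3.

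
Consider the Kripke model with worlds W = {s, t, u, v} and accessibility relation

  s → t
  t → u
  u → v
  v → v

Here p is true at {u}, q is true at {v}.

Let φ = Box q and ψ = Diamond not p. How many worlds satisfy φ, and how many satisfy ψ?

2 and 3

For Box q:
s: successors {t}; q there: t:F. ✗
t: successors {u}; q there: u:F. ✗
u: successors {v}; q there: v:T. ✓
v: successors {v}; q there: v:T. ✓
— 2 worlds.
For Diamond not p:
s: successors {t}; not p there: t:T. ✓
t: successors {u}; not p there: u:F. ✗
u: successors {v}; not p there: v:T. ✓
v: successors {v}; not p there: v:T. ✓
— 3 worlds.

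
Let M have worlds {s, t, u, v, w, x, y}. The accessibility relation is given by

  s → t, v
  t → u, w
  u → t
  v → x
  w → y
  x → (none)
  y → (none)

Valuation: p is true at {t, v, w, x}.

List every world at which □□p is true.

{v, w, x, y}

s: successors {t, v}; □p there: t:F, v:T. ✗
t: successors {u, w}; □p there: u:T, w:F. ✗
u: successors {t}; □p there: t:F. ✗
v: successors {x}; □p there: x:T. ✓
w: successors {y}; □p there: y:T. ✓
x: no successors, so □□p holds vacuously. ✓
y: no successors, so □□p holds vacuously. ✓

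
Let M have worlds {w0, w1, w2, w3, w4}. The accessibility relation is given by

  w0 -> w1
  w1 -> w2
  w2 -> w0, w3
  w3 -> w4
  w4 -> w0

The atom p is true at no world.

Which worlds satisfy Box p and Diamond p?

∅

w0: Box p is F, Diamond p is F. ✗
w1: Box p is F, Diamond p is F. ✗
w2: Box p is F, Diamond p is F. ✗
w3: Box p is F, Diamond p is F. ✗
w4: Box p is F, Diamond p is F. ✗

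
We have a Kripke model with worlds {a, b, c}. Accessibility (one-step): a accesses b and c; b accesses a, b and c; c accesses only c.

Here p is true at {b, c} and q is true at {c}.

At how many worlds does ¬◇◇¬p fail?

2

a: ◇◇¬p is T. ✗
b: ◇◇¬p is T. ✗
c: ◇◇¬p is F. ✓
Satisfying worlds: {c}.
So ¬◇◇¬p fails at the other 2 worlds.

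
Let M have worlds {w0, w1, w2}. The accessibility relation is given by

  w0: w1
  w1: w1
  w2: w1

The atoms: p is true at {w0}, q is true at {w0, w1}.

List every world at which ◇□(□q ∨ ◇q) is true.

w0: successors {w1}; □(□q ∨ ◇q) there: w1:T. ✓
w1: successors {w1}; □(□q ∨ ◇q) there: w1:T. ✓
w2: successors {w1}; □(□q ∨ ◇q) there: w1:T. ✓

{w0, w1, w2}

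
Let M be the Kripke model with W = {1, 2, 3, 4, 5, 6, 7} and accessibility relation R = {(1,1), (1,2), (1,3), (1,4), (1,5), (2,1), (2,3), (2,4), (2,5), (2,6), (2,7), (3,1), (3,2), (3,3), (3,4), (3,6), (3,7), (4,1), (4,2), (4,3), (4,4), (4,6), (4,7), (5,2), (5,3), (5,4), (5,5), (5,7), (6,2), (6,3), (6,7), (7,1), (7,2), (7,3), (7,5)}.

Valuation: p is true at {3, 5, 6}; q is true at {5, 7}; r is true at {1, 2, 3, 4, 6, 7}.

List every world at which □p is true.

1: successors {1, 2, 3, 4, 5}; p there: 1:F, 2:F, 3:T, 4:F, 5:T. ✗
2: successors {1, 3, 4, 5, 6, 7}; p there: 1:F, 3:T, 4:F, 5:T, 6:T, 7:F. ✗
3: successors {1, 2, 3, 4, 6, 7}; p there: 1:F, 2:F, 3:T, 4:F, 6:T, 7:F. ✗
4: successors {1, 2, 3, 4, 6, 7}; p there: 1:F, 2:F, 3:T, 4:F, 6:T, 7:F. ✗
5: successors {2, 3, 4, 5, 7}; p there: 2:F, 3:T, 4:F, 5:T, 7:F. ✗
6: successors {2, 3, 7}; p there: 2:F, 3:T, 7:F. ✗
7: successors {1, 2, 3, 5}; p there: 1:F, 2:F, 3:T, 5:T. ✗

∅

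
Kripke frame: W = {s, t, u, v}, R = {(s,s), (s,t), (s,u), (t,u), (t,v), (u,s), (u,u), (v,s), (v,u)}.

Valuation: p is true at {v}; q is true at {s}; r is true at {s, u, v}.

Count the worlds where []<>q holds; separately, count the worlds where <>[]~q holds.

For []<>q:
s: successors {s, t, u}; <>q there: s:T, t:F, u:T. ✗
t: successors {u, v}; <>q there: u:T, v:T. ✓
u: successors {s, u}; <>q there: s:T, u:T. ✓
v: successors {s, u}; <>q there: s:T, u:T. ✓
— 3 worlds.
For <>[]~q:
s: successors {s, t, u}; []~q there: s:F, t:T, u:F. ✓
t: successors {u, v}; []~q there: u:F, v:F. ✗
u: successors {s, u}; []~q there: s:F, u:F. ✗
v: successors {s, u}; []~q there: s:F, u:F. ✗
— 1 world.

3 and 1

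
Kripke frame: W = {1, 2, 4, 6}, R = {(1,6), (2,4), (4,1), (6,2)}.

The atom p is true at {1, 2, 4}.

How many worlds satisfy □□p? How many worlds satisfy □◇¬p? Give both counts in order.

For □□p:
1: successors {6}; □p there: 6:T. ✓
2: successors {4}; □p there: 4:T. ✓
4: successors {1}; □p there: 1:F. ✗
6: successors {2}; □p there: 2:T. ✓
— 3 worlds.
For □◇¬p:
1: successors {6}; ◇¬p there: 6:F. ✗
2: successors {4}; ◇¬p there: 4:F. ✗
4: successors {1}; ◇¬p there: 1:T. ✓
6: successors {2}; ◇¬p there: 2:F. ✗
— 1 world.

3 and 1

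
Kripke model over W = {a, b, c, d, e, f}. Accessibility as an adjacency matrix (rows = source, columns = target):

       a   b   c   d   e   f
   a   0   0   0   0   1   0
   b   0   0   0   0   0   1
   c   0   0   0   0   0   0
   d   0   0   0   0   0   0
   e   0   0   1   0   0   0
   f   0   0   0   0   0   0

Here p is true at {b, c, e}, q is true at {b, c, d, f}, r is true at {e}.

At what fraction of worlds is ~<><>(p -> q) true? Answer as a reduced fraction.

a: <><>(p -> q) is T. ✗
b: <><>(p -> q) is F. ✓
c: <><>(p -> q) is F. ✓
d: <><>(p -> q) is F. ✓
e: <><>(p -> q) is F. ✓
f: <><>(p -> q) is F. ✓
That's 5 of 6 worlds, so 5/6.

5/6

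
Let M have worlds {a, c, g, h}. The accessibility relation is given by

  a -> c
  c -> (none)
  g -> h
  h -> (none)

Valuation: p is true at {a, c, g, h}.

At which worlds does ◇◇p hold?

∅

a: successors {c}; ◇p there: c:F. ✗
c: no successors, so ◇◇p fails. ✗
g: successors {h}; ◇p there: h:F. ✗
h: no successors, so ◇◇p fails. ✗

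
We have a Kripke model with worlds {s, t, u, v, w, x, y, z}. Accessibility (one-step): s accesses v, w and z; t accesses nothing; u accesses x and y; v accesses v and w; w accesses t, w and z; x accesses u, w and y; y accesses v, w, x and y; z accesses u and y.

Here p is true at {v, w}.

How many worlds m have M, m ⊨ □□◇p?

2

s: successors {v, w, z}; □◇p there: v:T, w:F, z:F. ✗
t: no successors, so □□◇p holds vacuously. ✓
u: successors {x, y}; □◇p there: x:F, y:T. ✗
v: successors {v, w}; □◇p there: v:T, w:F. ✗
w: successors {t, w, z}; □◇p there: t:T, w:F, z:F. ✗
x: successors {u, w, y}; □◇p there: u:T, w:F, y:T. ✗
y: successors {v, w, x, y}; □◇p there: v:T, w:F, x:F, y:T. ✗
z: successors {u, y}; □◇p there: u:T, y:T. ✓
Satisfying worlds: {t, z}.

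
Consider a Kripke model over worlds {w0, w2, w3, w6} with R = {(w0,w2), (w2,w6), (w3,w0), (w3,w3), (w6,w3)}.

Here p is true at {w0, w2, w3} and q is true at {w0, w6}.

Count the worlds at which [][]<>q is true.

w0: successors {w2}; []<>q there: w2:F. ✗
w2: successors {w6}; []<>q there: w6:T. ✓
w3: successors {w0, w3}; []<>q there: w0:T, w3:F. ✗
w6: successors {w3}; []<>q there: w3:F. ✗
Satisfying worlds: {w2}.

1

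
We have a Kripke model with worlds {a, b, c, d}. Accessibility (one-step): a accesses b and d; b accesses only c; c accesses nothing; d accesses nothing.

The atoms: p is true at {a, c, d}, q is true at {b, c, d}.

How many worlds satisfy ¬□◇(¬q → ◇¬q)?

a: □◇(¬q → ◇¬q) is F. ✓
b: □◇(¬q → ◇¬q) is F. ✓
c: □◇(¬q → ◇¬q) is T. ✗
d: □◇(¬q → ◇¬q) is T. ✗
Satisfying worlds: {a, b}.

2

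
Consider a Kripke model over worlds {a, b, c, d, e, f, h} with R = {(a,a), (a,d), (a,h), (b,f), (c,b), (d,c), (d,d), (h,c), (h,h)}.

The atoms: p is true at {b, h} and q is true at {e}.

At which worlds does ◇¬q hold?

a: successors {a, d, h}; ¬q there: a:T, d:T, h:T. ✓
b: successors {f}; ¬q there: f:T. ✓
c: successors {b}; ¬q there: b:T. ✓
d: successors {c, d}; ¬q there: c:T, d:T. ✓
e: no successors, so ◇¬q fails. ✗
f: no successors, so ◇¬q fails. ✗
h: successors {c, h}; ¬q there: c:T, h:T. ✓

{a, b, c, d, h}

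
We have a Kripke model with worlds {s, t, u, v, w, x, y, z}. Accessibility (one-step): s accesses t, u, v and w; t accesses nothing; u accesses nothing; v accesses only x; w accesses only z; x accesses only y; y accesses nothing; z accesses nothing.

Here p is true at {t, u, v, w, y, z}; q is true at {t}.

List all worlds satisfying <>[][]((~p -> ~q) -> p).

s: successors {t, u, v, w}; [][]((~p -> ~q) -> p) there: t:T, u:T, v:T, w:T. ✓
t: no successors, so <>[][]((~p -> ~q) -> p) fails. ✗
u: no successors, so <>[][]((~p -> ~q) -> p) fails. ✗
v: successors {x}; [][]((~p -> ~q) -> p) there: x:T. ✓
w: successors {z}; [][]((~p -> ~q) -> p) there: z:T. ✓
x: successors {y}; [][]((~p -> ~q) -> p) there: y:T. ✓
y: no successors, so <>[][]((~p -> ~q) -> p) fails. ✗
z: no successors, so <>[][]((~p -> ~q) -> p) fails. ✗

{s, v, w, x}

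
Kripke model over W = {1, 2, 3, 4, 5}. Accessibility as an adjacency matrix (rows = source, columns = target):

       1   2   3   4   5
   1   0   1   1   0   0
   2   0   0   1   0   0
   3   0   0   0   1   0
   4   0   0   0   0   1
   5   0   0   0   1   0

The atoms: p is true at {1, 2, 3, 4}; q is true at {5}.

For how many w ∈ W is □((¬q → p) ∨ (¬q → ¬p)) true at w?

1: successors {2, 3}; (¬q → p) ∨ (¬q → ¬p) there: 2:T, 3:T. ✓
2: successors {3}; (¬q → p) ∨ (¬q → ¬p) there: 3:T. ✓
3: successors {4}; (¬q → p) ∨ (¬q → ¬p) there: 4:T. ✓
4: successors {5}; (¬q → p) ∨ (¬q → ¬p) there: 5:T. ✓
5: successors {4}; (¬q → p) ∨ (¬q → ¬p) there: 4:T. ✓
Satisfying worlds: {1, 2, 3, 4, 5}.

5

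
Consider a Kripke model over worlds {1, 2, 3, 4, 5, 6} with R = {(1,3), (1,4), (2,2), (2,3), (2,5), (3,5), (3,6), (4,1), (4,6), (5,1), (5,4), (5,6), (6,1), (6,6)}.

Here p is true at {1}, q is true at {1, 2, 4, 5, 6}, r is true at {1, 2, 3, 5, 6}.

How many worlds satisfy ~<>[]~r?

6

1: <>[]~r is F. ✓
2: <>[]~r is F. ✓
3: <>[]~r is F. ✓
4: <>[]~r is F. ✓
5: <>[]~r is F. ✓
6: <>[]~r is F. ✓
Satisfying worlds: {1, 2, 3, 4, 5, 6}.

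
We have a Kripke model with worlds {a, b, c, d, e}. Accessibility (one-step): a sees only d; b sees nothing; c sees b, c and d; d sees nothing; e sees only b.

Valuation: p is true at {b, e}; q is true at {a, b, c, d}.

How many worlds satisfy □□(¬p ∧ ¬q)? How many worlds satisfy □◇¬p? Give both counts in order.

For □□(¬p ∧ ¬q):
a: successors {d}; □(¬p ∧ ¬q) there: d:T. ✓
b: no successors, so □□(¬p ∧ ¬q) holds vacuously. ✓
c: successors {b, c, d}; □(¬p ∧ ¬q) there: b:T, c:F, d:T. ✗
d: no successors, so □□(¬p ∧ ¬q) holds vacuously. ✓
e: successors {b}; □(¬p ∧ ¬q) there: b:T. ✓
— 4 worlds.
For □◇¬p:
a: successors {d}; ◇¬p there: d:F. ✗
b: no successors, so □◇¬p holds vacuously. ✓
c: successors {b, c, d}; ◇¬p there: b:F, c:T, d:F. ✗
d: no successors, so □◇¬p holds vacuously. ✓
e: successors {b}; ◇¬p there: b:F. ✗
— 2 worlds.

4 and 2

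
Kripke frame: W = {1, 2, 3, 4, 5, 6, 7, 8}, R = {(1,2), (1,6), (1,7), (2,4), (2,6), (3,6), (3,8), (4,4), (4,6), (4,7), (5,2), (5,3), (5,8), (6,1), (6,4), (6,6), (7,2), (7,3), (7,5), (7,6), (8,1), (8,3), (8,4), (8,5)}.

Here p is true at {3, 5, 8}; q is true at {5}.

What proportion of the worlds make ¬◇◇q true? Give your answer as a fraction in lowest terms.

1: ◇◇q is T. ✗
2: ◇◇q is F. ✓
3: ◇◇q is T. ✗
4: ◇◇q is T. ✗
5: ◇◇q is T. ✗
6: ◇◇q is F. ✓
7: ◇◇q is F. ✓
8: ◇◇q is F. ✓
That's 4 of 8 worlds, so 4/8 = 1/2.

1/2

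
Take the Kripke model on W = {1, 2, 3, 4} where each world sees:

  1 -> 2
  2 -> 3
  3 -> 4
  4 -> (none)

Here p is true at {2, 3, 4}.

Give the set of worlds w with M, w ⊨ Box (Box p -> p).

1: successors {2}; Box p -> p there: 2:T. ✓
2: successors {3}; Box p -> p there: 3:T. ✓
3: successors {4}; Box p -> p there: 4:T. ✓
4: no successors, so Box (Box p -> p) holds vacuously. ✓

{1, 2, 3, 4}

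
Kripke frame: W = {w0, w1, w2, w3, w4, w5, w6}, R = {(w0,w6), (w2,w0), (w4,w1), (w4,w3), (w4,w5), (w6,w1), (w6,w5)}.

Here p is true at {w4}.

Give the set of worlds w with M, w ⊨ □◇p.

w0: successors {w6}; ◇p there: w6:F. ✗
w1: no successors, so □◇p holds vacuously. ✓
w2: successors {w0}; ◇p there: w0:F. ✗
w3: no successors, so □◇p holds vacuously. ✓
w4: successors {w1, w3, w5}; ◇p there: w1:F, w3:F, w5:F. ✗
w5: no successors, so □◇p holds vacuously. ✓
w6: successors {w1, w5}; ◇p there: w1:F, w5:F. ✗

{w1, w3, w5}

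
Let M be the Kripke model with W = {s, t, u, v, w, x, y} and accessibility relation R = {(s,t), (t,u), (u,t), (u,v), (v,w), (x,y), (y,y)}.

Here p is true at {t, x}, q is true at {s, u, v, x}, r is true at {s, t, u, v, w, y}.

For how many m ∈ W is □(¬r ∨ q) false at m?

s: successors {t}; ¬r ∨ q there: t:F. ✗
t: successors {u}; ¬r ∨ q there: u:T. ✓
u: successors {t, v}; ¬r ∨ q there: t:F, v:T. ✗
v: successors {w}; ¬r ∨ q there: w:F. ✗
w: no successors, so □(¬r ∨ q) holds vacuously. ✓
x: successors {y}; ¬r ∨ q there: y:F. ✗
y: successors {y}; ¬r ∨ q there: y:F. ✗
Satisfying worlds: {t, w}.
So □(¬r ∨ q) fails at the other 5 worlds.

5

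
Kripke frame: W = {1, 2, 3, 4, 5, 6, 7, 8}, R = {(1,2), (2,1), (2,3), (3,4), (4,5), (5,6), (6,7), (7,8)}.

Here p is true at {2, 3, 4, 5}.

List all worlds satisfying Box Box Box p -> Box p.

{1, 2, 3, 4, 5, 8}

1: Box Box Box p is T, Box p is T. ✓
2: Box Box Box p is F, Box p is F. ✓
3: Box Box Box p is F, Box p is T. ✓
4: Box Box Box p is F, Box p is T. ✓
5: Box Box Box p is F, Box p is F. ✓
6: Box Box Box p is T, Box p is F. ✗
7: Box Box Box p is T, Box p is F. ✗
8: Box Box Box p is T, Box p is T. ✓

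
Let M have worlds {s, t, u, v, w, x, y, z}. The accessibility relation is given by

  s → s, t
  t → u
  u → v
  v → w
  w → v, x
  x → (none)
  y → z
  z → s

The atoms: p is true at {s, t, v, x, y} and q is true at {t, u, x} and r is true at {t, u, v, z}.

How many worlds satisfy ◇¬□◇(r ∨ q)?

s: successors {s, t}; ¬□◇(r ∨ q) there: s:F, t:F. ✗
t: successors {u}; ¬□◇(r ∨ q) there: u:T. ✓
u: successors {v}; ¬□◇(r ∨ q) there: v:F. ✗
v: successors {w}; ¬□◇(r ∨ q) there: w:T. ✓
w: successors {v, x}; ¬□◇(r ∨ q) there: v:F, x:F. ✗
x: no successors, so ◇¬□◇(r ∨ q) fails. ✗
y: successors {z}; ¬□◇(r ∨ q) there: z:F. ✗
z: successors {s}; ¬□◇(r ∨ q) there: s:F. ✗
Satisfying worlds: {t, v}.

2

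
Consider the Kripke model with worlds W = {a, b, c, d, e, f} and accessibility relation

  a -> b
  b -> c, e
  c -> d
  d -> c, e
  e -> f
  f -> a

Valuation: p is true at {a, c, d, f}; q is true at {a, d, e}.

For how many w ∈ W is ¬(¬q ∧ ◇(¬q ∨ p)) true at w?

a: ¬q ∧ ◇(¬q ∨ p) is F. ✓
b: ¬q ∧ ◇(¬q ∨ p) is T. ✗
c: ¬q ∧ ◇(¬q ∨ p) is T. ✗
d: ¬q ∧ ◇(¬q ∨ p) is F. ✓
e: ¬q ∧ ◇(¬q ∨ p) is F. ✓
f: ¬q ∧ ◇(¬q ∨ p) is T. ✗
Satisfying worlds: {a, d, e}.

3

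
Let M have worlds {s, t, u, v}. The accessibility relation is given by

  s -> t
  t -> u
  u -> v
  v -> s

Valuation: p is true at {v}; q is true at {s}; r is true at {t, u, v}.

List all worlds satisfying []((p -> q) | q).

{s, t, v}

s: successors {t}; (p -> q) | q there: t:T. ✓
t: successors {u}; (p -> q) | q there: u:T. ✓
u: successors {v}; (p -> q) | q there: v:F. ✗
v: successors {s}; (p -> q) | q there: s:T. ✓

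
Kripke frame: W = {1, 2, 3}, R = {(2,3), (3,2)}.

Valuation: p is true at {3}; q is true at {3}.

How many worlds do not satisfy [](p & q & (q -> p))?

1

1: no successors, so [](p & q & (q -> p)) holds vacuously. ✓
2: successors {3}; p & q & (q -> p) there: 3:T. ✓
3: successors {2}; p & q & (q -> p) there: 2:F. ✗
Satisfying worlds: {1, 2}.
So [](p & q & (q -> p)) fails at the other 1 world.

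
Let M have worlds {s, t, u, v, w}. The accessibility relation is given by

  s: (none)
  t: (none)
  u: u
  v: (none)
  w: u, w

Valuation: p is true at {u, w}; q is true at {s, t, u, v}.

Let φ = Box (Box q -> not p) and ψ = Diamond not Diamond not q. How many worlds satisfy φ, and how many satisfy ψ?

3 and 2

For Box (Box q -> not p):
s: no successors, so Box (Box q -> not p) holds vacuously. ✓
t: no successors, so Box (Box q -> not p) holds vacuously. ✓
u: successors {u}; Box q -> not p there: u:F. ✗
v: no successors, so Box (Box q -> not p) holds vacuously. ✓
w: successors {u, w}; Box q -> not p there: u:F, w:T. ✗
— 3 worlds.
For Diamond not Diamond not q:
s: no successors, so Diamond not Diamond not q fails. ✗
t: no successors, so Diamond not Diamond not q fails. ✗
u: successors {u}; not Diamond not q there: u:T. ✓
v: no successors, so Diamond not Diamond not q fails. ✗
w: successors {u, w}; not Diamond not q there: u:T, w:F. ✓
— 2 worlds.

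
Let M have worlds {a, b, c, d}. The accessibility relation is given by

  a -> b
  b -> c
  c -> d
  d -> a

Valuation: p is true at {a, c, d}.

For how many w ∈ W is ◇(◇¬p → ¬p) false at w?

1

a: successors {b}; ◇¬p → ¬p there: b:T. ✓
b: successors {c}; ◇¬p → ¬p there: c:T. ✓
c: successors {d}; ◇¬p → ¬p there: d:T. ✓
d: successors {a}; ◇¬p → ¬p there: a:F. ✗
Satisfying worlds: {a, b, c}.
So ◇(◇¬p → ¬p) fails at the other 1 world.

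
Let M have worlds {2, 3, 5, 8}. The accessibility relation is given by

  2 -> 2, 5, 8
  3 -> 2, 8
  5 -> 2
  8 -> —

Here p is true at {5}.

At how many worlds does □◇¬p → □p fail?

2: □◇¬p is F, □p is F. ✓
3: □◇¬p is F, □p is F. ✓
5: □◇¬p is T, □p is F. ✗
8: □◇¬p is T, □p is T. ✓
Satisfying worlds: {2, 3, 8}.
So □◇¬p → □p fails at the other 1 world.

1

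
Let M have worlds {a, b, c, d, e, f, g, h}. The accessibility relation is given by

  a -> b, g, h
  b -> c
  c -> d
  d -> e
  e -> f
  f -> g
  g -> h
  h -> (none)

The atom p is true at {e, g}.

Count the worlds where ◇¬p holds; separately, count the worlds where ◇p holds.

5 and 3

For ◇¬p:
a: successors {b, g, h}; ¬p there: b:T, g:F, h:T. ✓
b: successors {c}; ¬p there: c:T. ✓
c: successors {d}; ¬p there: d:T. ✓
d: successors {e}; ¬p there: e:F. ✗
e: successors {f}; ¬p there: f:T. ✓
f: successors {g}; ¬p there: g:F. ✗
g: successors {h}; ¬p there: h:T. ✓
h: no successors, so ◇¬p fails. ✗
— 5 worlds.
For ◇p:
a: successors {b, g, h}; p there: b:F, g:T, h:F. ✓
b: successors {c}; p there: c:F. ✗
c: successors {d}; p there: d:F. ✗
d: successors {e}; p there: e:T. ✓
e: successors {f}; p there: f:F. ✗
f: successors {g}; p there: g:T. ✓
g: successors {h}; p there: h:F. ✗
h: no successors, so ◇p fails. ✗
— 3 worlds.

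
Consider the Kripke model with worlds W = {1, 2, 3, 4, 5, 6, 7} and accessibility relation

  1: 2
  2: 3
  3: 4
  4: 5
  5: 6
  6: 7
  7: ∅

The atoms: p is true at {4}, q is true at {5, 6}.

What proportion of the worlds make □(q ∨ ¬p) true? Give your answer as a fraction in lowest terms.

1: successors {2}; q ∨ ¬p there: 2:T. ✓
2: successors {3}; q ∨ ¬p there: 3:T. ✓
3: successors {4}; q ∨ ¬p there: 4:F. ✗
4: successors {5}; q ∨ ¬p there: 5:T. ✓
5: successors {6}; q ∨ ¬p there: 6:T. ✓
6: successors {7}; q ∨ ¬p there: 7:T. ✓
7: no successors, so □(q ∨ ¬p) holds vacuously. ✓
That's 6 of 7 worlds, so 6/7.

6/7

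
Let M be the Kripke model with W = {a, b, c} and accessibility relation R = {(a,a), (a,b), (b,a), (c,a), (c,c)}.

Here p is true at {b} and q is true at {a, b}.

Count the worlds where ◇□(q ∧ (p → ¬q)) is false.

2

a: successors {a, b}; □(q ∧ (p → ¬q)) there: a:F, b:T. ✓
b: successors {a}; □(q ∧ (p → ¬q)) there: a:F. ✗
c: successors {a, c}; □(q ∧ (p → ¬q)) there: a:F, c:F. ✗
Satisfying worlds: {a}.
So ◇□(q ∧ (p → ¬q)) fails at the other 2 worlds.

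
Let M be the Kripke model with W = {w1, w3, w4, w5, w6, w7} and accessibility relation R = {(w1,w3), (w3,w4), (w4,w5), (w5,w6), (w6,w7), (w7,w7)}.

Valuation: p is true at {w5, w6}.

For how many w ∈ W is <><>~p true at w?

4

w1: successors {w3}; <>~p there: w3:T. ✓
w3: successors {w4}; <>~p there: w4:F. ✗
w4: successors {w5}; <>~p there: w5:F. ✗
w5: successors {w6}; <>~p there: w6:T. ✓
w6: successors {w7}; <>~p there: w7:T. ✓
w7: successors {w7}; <>~p there: w7:T. ✓
Satisfying worlds: {w1, w5, w6, w7}.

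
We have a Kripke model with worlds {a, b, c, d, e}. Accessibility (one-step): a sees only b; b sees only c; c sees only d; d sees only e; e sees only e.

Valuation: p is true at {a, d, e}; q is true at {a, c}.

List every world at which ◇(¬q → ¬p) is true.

a: successors {b}; ¬q → ¬p there: b:T. ✓
b: successors {c}; ¬q → ¬p there: c:T. ✓
c: successors {d}; ¬q → ¬p there: d:F. ✗
d: successors {e}; ¬q → ¬p there: e:F. ✗
e: successors {e}; ¬q → ¬p there: e:F. ✗

{a, b}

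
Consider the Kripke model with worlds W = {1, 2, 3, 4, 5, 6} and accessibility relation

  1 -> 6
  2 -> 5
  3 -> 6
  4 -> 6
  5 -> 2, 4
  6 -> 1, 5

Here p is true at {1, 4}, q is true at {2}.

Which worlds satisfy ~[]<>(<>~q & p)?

{5, 6}

1: []<>(<>~q & p) is T. ✗
2: []<>(<>~q & p) is T. ✗
3: []<>(<>~q & p) is T. ✗
4: []<>(<>~q & p) is T. ✗
5: []<>(<>~q & p) is F. ✓
6: []<>(<>~q & p) is F. ✓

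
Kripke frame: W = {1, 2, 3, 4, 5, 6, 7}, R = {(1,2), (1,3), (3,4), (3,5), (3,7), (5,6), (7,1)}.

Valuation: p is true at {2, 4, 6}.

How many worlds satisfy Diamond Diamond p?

3

1: successors {2, 3}; Diamond p there: 2:F, 3:T. ✓
2: no successors, so Diamond Diamond p fails. ✗
3: successors {4, 5, 7}; Diamond p there: 4:F, 5:T, 7:F. ✓
4: no successors, so Diamond Diamond p fails. ✗
5: successors {6}; Diamond p there: 6:F. ✗
6: no successors, so Diamond Diamond p fails. ✗
7: successors {1}; Diamond p there: 1:T. ✓
Satisfying worlds: {1, 3, 7}.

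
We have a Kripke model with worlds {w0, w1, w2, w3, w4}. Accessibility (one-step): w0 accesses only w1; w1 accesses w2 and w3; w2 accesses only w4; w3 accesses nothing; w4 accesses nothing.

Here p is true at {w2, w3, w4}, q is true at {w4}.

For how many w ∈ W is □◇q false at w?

3

w0: successors {w1}; ◇q there: w1:F. ✗
w1: successors {w2, w3}; ◇q there: w2:T, w3:F. ✗
w2: successors {w4}; ◇q there: w4:F. ✗
w3: no successors, so □◇q holds vacuously. ✓
w4: no successors, so □◇q holds vacuously. ✓
Satisfying worlds: {w3, w4}.
So □◇q fails at the other 3 worlds.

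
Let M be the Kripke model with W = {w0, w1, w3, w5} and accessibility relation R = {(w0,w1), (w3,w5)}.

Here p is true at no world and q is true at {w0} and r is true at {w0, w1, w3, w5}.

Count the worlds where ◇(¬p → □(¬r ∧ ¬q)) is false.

2

w0: successors {w1}; ¬p → □(¬r ∧ ¬q) there: w1:T. ✓
w1: no successors, so ◇(¬p → □(¬r ∧ ¬q)) fails. ✗
w3: successors {w5}; ¬p → □(¬r ∧ ¬q) there: w5:T. ✓
w5: no successors, so ◇(¬p → □(¬r ∧ ¬q)) fails. ✗
Satisfying worlds: {w0, w3}.
So ◇(¬p → □(¬r ∧ ¬q)) fails at the other 2 worlds.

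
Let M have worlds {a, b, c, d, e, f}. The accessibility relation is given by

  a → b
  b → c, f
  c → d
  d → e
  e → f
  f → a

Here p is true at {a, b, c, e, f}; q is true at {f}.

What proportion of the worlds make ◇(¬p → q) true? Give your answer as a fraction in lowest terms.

5/6

a: successors {b}; ¬p → q there: b:T. ✓
b: successors {c, f}; ¬p → q there: c:T, f:T. ✓
c: successors {d}; ¬p → q there: d:F. ✗
d: successors {e}; ¬p → q there: e:T. ✓
e: successors {f}; ¬p → q there: f:T. ✓
f: successors {a}; ¬p → q there: a:T. ✓
That's 5 of 6 worlds, so 5/6.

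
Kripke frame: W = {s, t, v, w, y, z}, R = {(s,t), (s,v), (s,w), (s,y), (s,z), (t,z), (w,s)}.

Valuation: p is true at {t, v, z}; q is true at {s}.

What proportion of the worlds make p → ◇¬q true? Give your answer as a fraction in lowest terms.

2/3

s: p is F, ◇¬q is T. ✓
t: p is T, ◇¬q is T. ✓
v: p is T, ◇¬q is F. ✗
w: p is F, ◇¬q is F. ✓
y: p is F, ◇¬q is F. ✓
z: p is T, ◇¬q is F. ✗
That's 4 of 6 worlds, so 4/6 = 2/3.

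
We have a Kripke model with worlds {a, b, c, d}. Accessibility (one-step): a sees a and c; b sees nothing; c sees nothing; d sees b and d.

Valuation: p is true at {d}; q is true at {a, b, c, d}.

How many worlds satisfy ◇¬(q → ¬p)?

a: successors {a, c}; ¬(q → ¬p) there: a:F, c:F. ✗
b: no successors, so ◇¬(q → ¬p) fails. ✗
c: no successors, so ◇¬(q → ¬p) fails. ✗
d: successors {b, d}; ¬(q → ¬p) there: b:F, d:T. ✓
Satisfying worlds: {d}.

1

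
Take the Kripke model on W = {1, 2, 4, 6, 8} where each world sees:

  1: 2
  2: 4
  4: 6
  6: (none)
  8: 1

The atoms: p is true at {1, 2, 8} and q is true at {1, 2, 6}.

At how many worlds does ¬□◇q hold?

1: □◇q is F. ✓
2: □◇q is T. ✗
4: □◇q is F. ✓
6: □◇q is T. ✗
8: □◇q is T. ✗
Satisfying worlds: {1, 4}.

2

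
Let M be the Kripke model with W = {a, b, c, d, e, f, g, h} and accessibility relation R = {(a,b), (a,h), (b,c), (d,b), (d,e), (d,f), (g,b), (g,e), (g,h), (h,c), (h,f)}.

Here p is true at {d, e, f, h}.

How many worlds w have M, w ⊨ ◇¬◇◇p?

a: successors {b, h}; ¬◇◇p there: b:T, h:T. ✓
b: successors {c}; ¬◇◇p there: c:T. ✓
c: no successors, so ◇¬◇◇p fails. ✗
d: successors {b, e, f}; ¬◇◇p there: b:T, e:T, f:T. ✓
e: no successors, so ◇¬◇◇p fails. ✗
f: no successors, so ◇¬◇◇p fails. ✗
g: successors {b, e, h}; ¬◇◇p there: b:T, e:T, h:T. ✓
h: successors {c, f}; ¬◇◇p there: c:T, f:T. ✓
Satisfying worlds: {a, b, d, g, h}.

5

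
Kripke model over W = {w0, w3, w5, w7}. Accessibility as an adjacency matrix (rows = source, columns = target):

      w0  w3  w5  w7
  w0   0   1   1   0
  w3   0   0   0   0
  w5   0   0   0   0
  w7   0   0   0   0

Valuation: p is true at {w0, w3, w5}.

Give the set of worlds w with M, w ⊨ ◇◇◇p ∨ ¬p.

{w7}

w0: ◇◇◇p is F, ¬p is F. ✗
w3: ◇◇◇p is F, ¬p is F. ✗
w5: ◇◇◇p is F, ¬p is F. ✗
w7: ◇◇◇p is F, ¬p is T. ✓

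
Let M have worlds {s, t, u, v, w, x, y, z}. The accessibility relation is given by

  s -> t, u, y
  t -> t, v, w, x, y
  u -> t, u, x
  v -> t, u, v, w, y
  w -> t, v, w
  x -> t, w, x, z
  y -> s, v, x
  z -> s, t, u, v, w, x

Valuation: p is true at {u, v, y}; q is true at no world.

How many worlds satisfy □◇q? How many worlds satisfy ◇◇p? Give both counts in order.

0 and 8

For □◇q:
s: successors {t, u, y}; ◇q there: t:F, u:F, y:F. ✗
t: successors {t, v, w, x, y}; ◇q there: t:F, v:F, w:F, x:F, y:F. ✗
u: successors {t, u, x}; ◇q there: t:F, u:F, x:F. ✗
v: successors {t, u, v, w, y}; ◇q there: t:F, u:F, v:F, w:F, y:F. ✗
w: successors {t, v, w}; ◇q there: t:F, v:F, w:F. ✗
x: successors {t, w, x, z}; ◇q there: t:F, w:F, x:F, z:F. ✗
y: successors {s, v, x}; ◇q there: s:F, v:F, x:F. ✗
z: successors {s, t, u, v, w, x}; ◇q there: s:F, t:F, u:F, v:F, w:F, x:F. ✗
— 0 worlds.
For ◇◇p:
s: successors {t, u, y}; ◇p there: t:T, u:T, y:T. ✓
t: successors {t, v, w, x, y}; ◇p there: t:T, v:T, w:T, x:F, y:T. ✓
u: successors {t, u, x}; ◇p there: t:T, u:T, x:F. ✓
v: successors {t, u, v, w, y}; ◇p there: t:T, u:T, v:T, w:T, y:T. ✓
w: successors {t, v, w}; ◇p there: t:T, v:T, w:T. ✓
x: successors {t, w, x, z}; ◇p there: t:T, w:T, x:F, z:T. ✓
y: successors {s, v, x}; ◇p there: s:T, v:T, x:F. ✓
z: successors {s, t, u, v, w, x}; ◇p there: s:T, t:T, u:T, v:T, w:T, x:F. ✓
— 8 worlds.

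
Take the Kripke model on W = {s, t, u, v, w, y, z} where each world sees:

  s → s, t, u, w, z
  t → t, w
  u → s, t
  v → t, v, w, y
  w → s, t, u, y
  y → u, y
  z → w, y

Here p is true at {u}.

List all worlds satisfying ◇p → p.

{t, u, v, z}

s: ◇p is T, p is F. ✗
t: ◇p is F, p is F. ✓
u: ◇p is F, p is T. ✓
v: ◇p is F, p is F. ✓
w: ◇p is T, p is F. ✗
y: ◇p is T, p is F. ✗
z: ◇p is F, p is F. ✓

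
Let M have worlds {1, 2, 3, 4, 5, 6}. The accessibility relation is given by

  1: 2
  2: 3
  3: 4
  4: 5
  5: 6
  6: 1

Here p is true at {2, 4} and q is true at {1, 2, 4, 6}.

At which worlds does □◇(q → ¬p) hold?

1: successors {2}; ◇(q → ¬p) there: 2:T. ✓
2: successors {3}; ◇(q → ¬p) there: 3:F. ✗
3: successors {4}; ◇(q → ¬p) there: 4:T. ✓
4: successors {5}; ◇(q → ¬p) there: 5:T. ✓
5: successors {6}; ◇(q → ¬p) there: 6:T. ✓
6: successors {1}; ◇(q → ¬p) there: 1:F. ✗

{1, 3, 4, 5}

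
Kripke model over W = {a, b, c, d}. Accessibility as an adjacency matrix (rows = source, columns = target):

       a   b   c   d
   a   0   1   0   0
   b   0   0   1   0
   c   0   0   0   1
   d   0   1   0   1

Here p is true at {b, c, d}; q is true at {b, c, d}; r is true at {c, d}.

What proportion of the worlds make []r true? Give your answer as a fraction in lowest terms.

1/2

a: successors {b}; r there: b:F. ✗
b: successors {c}; r there: c:T. ✓
c: successors {d}; r there: d:T. ✓
d: successors {b, d}; r there: b:F, d:T. ✗
That's 2 of 4 worlds, so 2/4 = 1/2.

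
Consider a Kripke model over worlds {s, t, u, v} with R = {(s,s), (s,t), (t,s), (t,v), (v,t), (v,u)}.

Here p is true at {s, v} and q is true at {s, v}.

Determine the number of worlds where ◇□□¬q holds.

1

s: successors {s, t}; □□¬q there: s:F, t:F. ✗
t: successors {s, v}; □□¬q there: s:F, v:F. ✗
u: no successors, so ◇□□¬q fails. ✗
v: successors {t, u}; □□¬q there: t:F, u:T. ✓
Satisfying worlds: {v}.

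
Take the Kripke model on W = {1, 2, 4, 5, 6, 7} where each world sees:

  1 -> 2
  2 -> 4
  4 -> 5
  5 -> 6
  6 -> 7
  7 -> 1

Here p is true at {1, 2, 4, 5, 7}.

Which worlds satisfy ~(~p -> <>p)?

1: ~p -> <>p is T. ✗
2: ~p -> <>p is T. ✗
4: ~p -> <>p is T. ✗
5: ~p -> <>p is T. ✗
6: ~p -> <>p is T. ✗
7: ~p -> <>p is T. ✗

∅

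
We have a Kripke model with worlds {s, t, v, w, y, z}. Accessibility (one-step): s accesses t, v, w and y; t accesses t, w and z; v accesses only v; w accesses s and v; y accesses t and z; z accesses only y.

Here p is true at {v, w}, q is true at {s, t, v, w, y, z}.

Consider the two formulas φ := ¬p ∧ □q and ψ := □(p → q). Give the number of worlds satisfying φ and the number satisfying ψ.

For ¬p ∧ □q:
s: ¬p is T, □q is T. ✓
t: ¬p is T, □q is T. ✓
v: ¬p is F, □q is T. ✗
w: ¬p is F, □q is T. ✗
y: ¬p is T, □q is T. ✓
z: ¬p is T, □q is T. ✓
— 4 worlds.
For □(p → q):
s: successors {t, v, w, y}; p → q there: t:T, v:T, w:T, y:T. ✓
t: successors {t, w, z}; p → q there: t:T, w:T, z:T. ✓
v: successors {v}; p → q there: v:T. ✓
w: successors {s, v}; p → q there: s:T, v:T. ✓
y: successors {t, z}; p → q there: t:T, z:T. ✓
z: successors {y}; p → q there: y:T. ✓
— 6 worlds.

4 and 6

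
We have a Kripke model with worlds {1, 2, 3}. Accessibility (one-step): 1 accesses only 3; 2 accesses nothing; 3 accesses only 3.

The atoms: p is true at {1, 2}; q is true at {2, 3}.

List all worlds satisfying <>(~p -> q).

{1, 3}

1: successors {3}; ~p -> q there: 3:T. ✓
2: no successors, so <>(~p -> q) fails. ✗
3: successors {3}; ~p -> q there: 3:T. ✓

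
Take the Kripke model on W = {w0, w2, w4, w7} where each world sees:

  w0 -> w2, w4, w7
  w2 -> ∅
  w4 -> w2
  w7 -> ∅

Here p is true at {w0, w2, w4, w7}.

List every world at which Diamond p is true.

{w0, w4}

w0: successors {w2, w4, w7}; p there: w2:T, w4:T, w7:T. ✓
w2: no successors, so Diamond p fails. ✗
w4: successors {w2}; p there: w2:T. ✓
w7: no successors, so Diamond p fails. ✗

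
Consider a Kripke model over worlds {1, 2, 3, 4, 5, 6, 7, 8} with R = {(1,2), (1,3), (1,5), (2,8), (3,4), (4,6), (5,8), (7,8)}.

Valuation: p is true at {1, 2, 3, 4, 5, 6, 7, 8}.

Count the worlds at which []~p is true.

2

1: successors {2, 3, 5}; ~p there: 2:F, 3:F, 5:F. ✗
2: successors {8}; ~p there: 8:F. ✗
3: successors {4}; ~p there: 4:F. ✗
4: successors {6}; ~p there: 6:F. ✗
5: successors {8}; ~p there: 8:F. ✗
6: no successors, so []~p holds vacuously. ✓
7: successors {8}; ~p there: 8:F. ✗
8: no successors, so []~p holds vacuously. ✓
Satisfying worlds: {6, 8}.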